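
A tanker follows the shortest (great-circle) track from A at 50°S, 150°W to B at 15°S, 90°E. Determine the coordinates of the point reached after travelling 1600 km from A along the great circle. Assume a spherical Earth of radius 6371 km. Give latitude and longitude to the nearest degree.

≈ 56°S, 172°W

From cos δ = sin φ₁ sin φ₂ + cos φ₁ cos φ₂ cos Δλ, the central angle is δ ≈ 1.683 rad (96.4°). The total great-circle distance is δ·R ≈ 1.683 × 6371 ≈ 10724 km, so the target fraction is f = 1600/10724 ≈ 0.149.
Interpolate at f ≈ 0.149 with slerp weights a = sin((1−f)δ)/sin δ ≈ 0.997, b = sin(fδ)/sin δ ≈ 0.250.
p = a·p₁ + b·p₂ ≈ (-0.555, -0.079, -0.828); φ = arcsin(p_z) ≈ -55.92°, λ = atan2(p_y, p_x) ≈ -171.92°.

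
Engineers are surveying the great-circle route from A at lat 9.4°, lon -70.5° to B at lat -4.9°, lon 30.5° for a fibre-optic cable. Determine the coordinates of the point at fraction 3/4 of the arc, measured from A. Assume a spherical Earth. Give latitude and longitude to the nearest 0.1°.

Convert each endpoint to a unit vector on the sphere (x = cos φ cos λ, y = cos φ sin λ, z = sin φ).
The central angle between the endpoints is δ = arccos(p₁·p₂) ≈ 1.774 rad (101.6°).
Interpolate at f = 3/4 with slerp weights a = sin((1−f)δ)/sin δ ≈ 0.438, b = sin(fδ)/sin δ ≈ 0.992.
p = a·p₁ + b·p₂ ≈ (0.995, 0.094, -0.013); φ = arcsin(p_z) ≈ -0.75°, λ = atan2(p_y, p_x) ≈ 5.40°.

≈ lat -0.8°, lon 5.4°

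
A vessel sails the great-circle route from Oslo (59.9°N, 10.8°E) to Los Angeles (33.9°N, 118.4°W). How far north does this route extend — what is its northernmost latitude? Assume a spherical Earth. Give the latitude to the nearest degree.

The great circle lies in the plane with unit normal n̂ = (p₁ × p₂)/|p₁ × p₂|.
Here n̂_z ≈ -0.331; the vertex latitude is φ_max = arccos|n̂_z| ≈ 70.7°.
Check via Clairaut: cos φ_max = |cos φ₁| · sin C = cos(59.9°)·sin(41.2°) ≈ 0.331, again giving ≈ 70.7°.

≈ 71°N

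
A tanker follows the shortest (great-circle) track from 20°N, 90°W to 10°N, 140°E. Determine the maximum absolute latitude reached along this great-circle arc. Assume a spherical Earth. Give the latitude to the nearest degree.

≈ 33°N

The great circle lies in the plane with unit normal n̂ = (p₁ × p₂)/|p₁ × p₂|.
Here n̂_z ≈ -0.839; the vertex latitude is φ_max = arccos|n̂_z| ≈ 32.9°.
Check via Clairaut: cos φ_max = |cos φ₁| · sin C = cos(20.0°)·sin(63.3°) ≈ 0.839, again giving ≈ 32.9°.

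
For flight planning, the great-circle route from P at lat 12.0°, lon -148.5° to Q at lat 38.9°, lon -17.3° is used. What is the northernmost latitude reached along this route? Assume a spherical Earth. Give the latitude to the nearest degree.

The great circle lies in the plane with unit normal n̂ = (p₁ × p₂)/|p₁ × p₂|.
Here n̂_z ≈ +0.617; the vertex latitude is φ_max = arccos|n̂_z| ≈ 51.9°.
Check via Clairaut: cos φ_max = |cos φ₁| · sin C = cos(12.0°)·sin(39.1°) ≈ 0.617, again giving ≈ 51.9°.

≈ 52°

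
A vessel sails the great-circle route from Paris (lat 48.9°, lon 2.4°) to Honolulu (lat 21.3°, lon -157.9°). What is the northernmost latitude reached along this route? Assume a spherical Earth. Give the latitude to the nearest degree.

≈ 77°

The great circle lies in the plane with unit normal n̂ = (p₁ × p₂)/|p₁ × p₂|.
Here n̂_z ≈ -0.217; the vertex latitude is φ_max = arccos|n̂_z| ≈ 77.5°.
Check via Clairaut: cos φ_max = |cos φ₁| · sin C = cos(48.9°)·sin(19.2°) ≈ 0.217, again giving ≈ 77.5°.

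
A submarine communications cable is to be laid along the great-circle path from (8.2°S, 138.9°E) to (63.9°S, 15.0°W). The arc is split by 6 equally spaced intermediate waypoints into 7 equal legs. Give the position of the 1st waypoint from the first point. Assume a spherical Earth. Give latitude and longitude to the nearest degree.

The haversine formula gives a central angle δ ≈ 1.837 rad (105.2°) between the endpoints.
Interpolate at f = 1/7 with slerp weights a = sin((1−f)δ)/sin δ ≈ 1.036, b = sin(fδ)/sin δ ≈ 0.269.
p = a·p₁ + b·p₂ ≈ (-0.659, 0.644, -0.389); φ = arcsin(p_z) ≈ -22.91°, λ = atan2(p_y, p_x) ≈ 135.66°.

≈ (23°S, 136°E)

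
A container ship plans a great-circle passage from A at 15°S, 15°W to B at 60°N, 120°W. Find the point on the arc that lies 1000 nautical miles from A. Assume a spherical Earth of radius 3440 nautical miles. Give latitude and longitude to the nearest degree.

The haversine formula gives a central angle δ ≈ 1.927 rad (110.4°) between the endpoints. The total great-circle distance is δ·R ≈ 1.927 × 3440 ≈ 6630 nmi, so the target fraction is f = 1000/6630 ≈ 0.151.
Interpolate at f ≈ 0.151 with slerp weights a = sin((1−f)δ)/sin δ ≈ 1.065, b = sin(fδ)/sin δ ≈ 0.306.
p = a·p₁ + b·p₂ ≈ (0.917, -0.399, -0.011); φ = arcsin(p_z) ≈ -0.61°, λ = atan2(p_y, p_x) ≈ -23.50°.

≈ 1°S, 23°W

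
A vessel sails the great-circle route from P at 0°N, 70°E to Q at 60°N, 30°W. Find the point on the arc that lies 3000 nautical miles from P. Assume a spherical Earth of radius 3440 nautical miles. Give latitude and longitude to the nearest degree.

Convert each endpoint to a unit vector on the sphere (x = cos φ cos λ, y = cos φ sin λ, z = sin φ).
The central angle between the endpoints is δ = arccos(p₁·p₂) ≈ 1.658 rad (95.0°). The total great-circle distance is δ·R ≈ 1.658 × 3440 ≈ 5703 nmi, so the target fraction is f = 3000/5703 ≈ 0.526.
Interpolate at f ≈ 0.526 with slerp weights a = sin((1−f)δ)/sin δ ≈ 0.710, b = sin(fδ)/sin δ ≈ 0.769.
p = a·p₁ + b·p₂ ≈ (0.576, 0.475, 0.666); φ = arcsin(p_z) ≈ 41.73°, λ = atan2(p_y, p_x) ≈ 39.53°.

≈ 42°N, 40°E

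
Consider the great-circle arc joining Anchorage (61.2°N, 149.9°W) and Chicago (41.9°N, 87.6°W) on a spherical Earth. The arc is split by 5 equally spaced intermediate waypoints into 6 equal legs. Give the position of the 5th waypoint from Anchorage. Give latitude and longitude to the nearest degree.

The haversine formula gives a central angle δ ≈ 0.720 rad (41.2°) between the endpoints.
Interpolate at f = 5/6 with slerp weights a = sin((1−f)δ)/sin δ ≈ 0.182, b = sin(fδ)/sin δ ≈ 0.856.
p = a·p₁ + b·p₂ ≈ (-0.049, -0.681, 0.731); φ = arcsin(p_z) ≈ 46.97°, λ = atan2(p_y, p_x) ≈ -94.12°.

≈ 47°N, 94°W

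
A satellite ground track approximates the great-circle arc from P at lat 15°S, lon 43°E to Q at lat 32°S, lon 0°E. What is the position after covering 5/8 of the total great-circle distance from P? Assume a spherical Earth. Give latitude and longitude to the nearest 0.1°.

Convert each endpoint to a unit vector on the sphere (x = cos φ cos λ, y = cos φ sin λ, z = sin φ).
The central angle between the endpoints is δ = arccos(p₁·p₂) ≈ 0.743 rad (42.6°).
Interpolate at f = 5/8 with slerp weights a = sin((1−f)δ)/sin δ ≈ 0.407, b = sin(fδ)/sin δ ≈ 0.662.
p = a·p₁ + b·p₂ ≈ (0.849, 0.268, -0.456); φ = arcsin(p_z) ≈ -27.13°, λ = atan2(p_y, p_x) ≈ 17.52°.

≈ lat 27.1°S, lon 17.5°E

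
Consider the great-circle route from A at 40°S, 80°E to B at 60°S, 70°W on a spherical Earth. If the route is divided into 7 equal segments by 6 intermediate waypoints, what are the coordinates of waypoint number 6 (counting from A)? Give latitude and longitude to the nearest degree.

From cos δ = sin φ₁ sin φ₂ + cos φ₁ cos φ₂ cos Δλ, the central angle is δ ≈ 1.344 rad (77.0°).
Interpolate at f = 6/7 with slerp weights a = sin((1−f)δ)/sin δ ≈ 0.196, b = sin(fδ)/sin δ ≈ 0.938.
p = a·p₁ + b·p₂ ≈ (0.186, -0.293, -0.938); φ = arcsin(p_z) ≈ -69.69°, λ = atan2(p_y, p_x) ≈ -57.52°.

≈ 70°S, 58°W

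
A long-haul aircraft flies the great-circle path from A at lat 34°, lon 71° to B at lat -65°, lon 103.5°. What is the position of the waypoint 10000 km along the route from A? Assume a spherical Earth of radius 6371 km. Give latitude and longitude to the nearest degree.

Convert each endpoint to a unit vector on the sphere (x = cos φ cos λ, y = cos φ sin λ, z = sin φ).
The central angle between the endpoints is δ = arccos(p₁·p₂) ≈ 1.784 rad (102.2°). The total great-circle distance is δ·R ≈ 1.784 × 6371 ≈ 11364 km, so the target fraction is f = 10000/11364 ≈ 0.880.
Interpolate at f ≈ 0.880 with slerp weights a = sin((1−f)δ)/sin δ ≈ 0.217, b = sin(fδ)/sin δ ≈ 1.023.
p = a·p₁ + b·p₂ ≈ (-0.042, 0.591, -0.806); φ = arcsin(p_z) ≈ -53.68°, λ = atan2(p_y, p_x) ≈ 94.09°.

≈ lat -54°, lon 94°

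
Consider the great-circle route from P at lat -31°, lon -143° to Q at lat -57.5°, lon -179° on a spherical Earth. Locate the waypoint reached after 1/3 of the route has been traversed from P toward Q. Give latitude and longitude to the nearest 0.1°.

≈ lat -40.9°, lon -151.5°

Write both endpoints as unit vectors p₁, p₂ with components (cos φ cos λ, cos φ sin λ, sin φ).
The central angle between the endpoints is δ = arccos(p₁·p₂) ≈ 0.632 rad (36.2°).
Interpolate at f = 1/3 with slerp weights a = sin((1−f)δ)/sin δ ≈ 0.692, b = sin(fδ)/sin δ ≈ 0.354.
p = a·p₁ + b·p₂ ≈ (-0.664, -0.360, -0.655); φ = arcsin(p_z) ≈ -40.92°, λ = atan2(p_y, p_x) ≈ -151.51°.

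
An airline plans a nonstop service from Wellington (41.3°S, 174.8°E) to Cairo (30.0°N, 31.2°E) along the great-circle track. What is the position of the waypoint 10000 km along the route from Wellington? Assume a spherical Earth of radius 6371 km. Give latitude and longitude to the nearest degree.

≈ 7°S, 79°E

Write both endpoints as unit vectors p₁, p₂ with components (cos φ cos λ, cos φ sin λ, sin φ).
The central angle between the endpoints is δ = arccos(p₁·p₂) ≈ 2.594 rad (148.6°). The total great-circle distance is δ·R ≈ 2.594 × 6371 ≈ 16525 km, so the target fraction is f = 10000/16525 ≈ 0.605.
Interpolate at f ≈ 0.605 with slerp weights a = sin((1−f)δ)/sin δ ≈ 1.640, b = sin(fδ)/sin δ ≈ 1.920.
p = a·p₁ + b·p₂ ≈ (0.195, 0.973, -0.123); φ = arcsin(p_z) ≈ -7.04°, λ = atan2(p_y, p_x) ≈ 78.66°.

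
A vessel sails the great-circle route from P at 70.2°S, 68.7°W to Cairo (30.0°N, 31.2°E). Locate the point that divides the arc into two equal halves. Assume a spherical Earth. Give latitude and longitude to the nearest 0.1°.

Convert each endpoint to a unit vector on the sphere (x = cos φ cos λ, y = cos φ sin λ, z = sin φ).
The central angle between the endpoints is δ = arccos(p₁·p₂) ≈ 2.119 rad (121.4°).
Interpolate at f = 1/2 with slerp weights a = sin((1−f)δ)/sin δ ≈ 1.022, b = sin(fδ)/sin δ ≈ 1.022.
p = a·p₁ + b·p₂ ≈ (0.882, 0.136, -0.450); φ = arcsin(p_z) ≈ -26.77°, λ = atan2(p_y, p_x) ≈ 8.75°.

≈ 26.8°S, 8.8°E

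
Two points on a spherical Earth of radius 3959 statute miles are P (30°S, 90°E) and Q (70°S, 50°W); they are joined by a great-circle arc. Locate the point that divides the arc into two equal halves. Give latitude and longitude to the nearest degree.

≈ (66°S, 70°E)

Convert each endpoint to a unit vector on the sphere (x = cos φ cos λ, y = cos φ sin λ, z = sin φ).
The central angle between the endpoints is δ = arccos(p₁·p₂) ≈ 1.325 rad (75.9°).
Interpolate at f = 1/2 with slerp weights a = sin((1−f)δ)/sin δ ≈ 0.634, b = sin(fδ)/sin δ ≈ 0.634.
p = a·p₁ + b·p₂ ≈ (0.139, 0.383, -0.913); φ = arcsin(p_z) ≈ -65.94°, λ = atan2(p_y, p_x) ≈ 70.00°.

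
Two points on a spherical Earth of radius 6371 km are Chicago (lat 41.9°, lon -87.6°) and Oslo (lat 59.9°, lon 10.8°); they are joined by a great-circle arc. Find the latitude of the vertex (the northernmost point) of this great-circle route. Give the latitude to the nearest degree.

≈ 64°

The great circle lies in the plane with unit normal n̂ = (p₁ × p₂)/|p₁ × p₂|.
Here n̂_z ≈ +0.433; the vertex latitude is φ_max = arccos|n̂_z| ≈ 64.3°.
Check via Clairaut: cos φ_max = |cos φ₁| · sin C = cos(41.9°)·sin(35.6°) ≈ 0.433, again giving ≈ 64.3°.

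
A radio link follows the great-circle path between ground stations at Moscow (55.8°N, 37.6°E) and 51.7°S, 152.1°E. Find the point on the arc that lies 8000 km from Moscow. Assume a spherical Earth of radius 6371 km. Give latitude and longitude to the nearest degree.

≈ 3°N, 100°E

Write both endpoints as unit vectors p₁, p₂ with components (cos φ cos λ, cos φ sin λ, sin φ).
The central angle between the endpoints is δ = arccos(p₁·p₂) ≈ 2.487 rad (142.5°). The total great-circle distance is δ·R ≈ 2.487 × 6371 ≈ 15847 km, so the target fraction is f = 8000/15847 ≈ 0.505.
Interpolate at f ≈ 0.505 with slerp weights a = sin((1−f)δ)/sin δ ≈ 1.550, b = sin(fδ)/sin δ ≈ 1.562.
p = a·p₁ + b·p₂ ≈ (-0.166, 0.985, 0.056); φ = arcsin(p_z) ≈ 3.19°, λ = atan2(p_y, p_x) ≈ 99.55°.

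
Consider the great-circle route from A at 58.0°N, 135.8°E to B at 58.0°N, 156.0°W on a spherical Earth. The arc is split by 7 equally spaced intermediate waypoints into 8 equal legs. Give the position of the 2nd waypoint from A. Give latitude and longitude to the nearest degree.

Write both endpoints as unit vectors p₁, p₂ with components (cos φ cos λ, cos φ sin λ, sin φ).
The central angle between the endpoints is δ = arccos(p₁·p₂) ≈ 0.603 rad (34.6°).
Interpolate at f = 2/8 with slerp weights a = sin((1−f)δ)/sin δ ≈ 0.771, b = sin(fδ)/sin δ ≈ 0.265.
p = a·p₁ + b·p₂ ≈ (-0.421, 0.228, 0.878); φ = arcsin(p_z) ≈ 61.41°, λ = atan2(p_y, p_x) ≈ 151.60°.

≈ 61°N, 152°E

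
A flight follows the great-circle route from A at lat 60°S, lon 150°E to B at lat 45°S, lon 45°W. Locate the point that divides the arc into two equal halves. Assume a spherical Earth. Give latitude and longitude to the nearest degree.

≈ lat 81°S, lon 75°W

Convert each endpoint to a unit vector on the sphere (x = cos φ cos λ, y = cos φ sin λ, z = sin φ).
The central angle between the endpoints is δ = arccos(p₁·p₂) ≈ 1.297 rad (74.3°).
Interpolate at f = 1/2 with slerp weights a = sin((1−f)δ)/sin δ ≈ 0.627, b = sin(fδ)/sin δ ≈ 0.627.
p = a·p₁ + b·p₂ ≈ (0.042, -0.157, -0.987); φ = arcsin(p_z) ≈ -80.66°, λ = atan2(p_y, p_x) ≈ -75.00°.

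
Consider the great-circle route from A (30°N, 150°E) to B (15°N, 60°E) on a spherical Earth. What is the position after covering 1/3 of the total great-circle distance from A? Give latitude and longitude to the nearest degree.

Convert each endpoint to a unit vector on the sphere (x = cos φ cos λ, y = cos φ sin λ, z = sin φ).
The central angle between the endpoints is δ = arccos(p₁·p₂) ≈ 1.441 rad (82.6°).
Interpolate at f = 1/3 with slerp weights a = sin((1−f)δ)/sin δ ≈ 0.827, b = sin(fδ)/sin δ ≈ 0.466.
p = a·p₁ + b·p₂ ≈ (-0.395, 0.748, 0.534); φ = arcsin(p_z) ≈ 32.27°, λ = atan2(p_y, p_x) ≈ 117.84°.

≈ (32°N, 118°E)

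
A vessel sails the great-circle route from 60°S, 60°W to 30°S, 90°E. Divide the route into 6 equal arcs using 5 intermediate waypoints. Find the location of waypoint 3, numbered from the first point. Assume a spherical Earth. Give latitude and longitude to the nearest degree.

≈ 70°S, 60°E

Write both endpoints as unit vectors p₁, p₂ with components (cos φ cos λ, cos φ sin λ, sin φ).
The central angle between the endpoints is δ = arccos(p₁·p₂) ≈ 1.513 rad (86.7°).
Interpolate at f = 3/6 with slerp weights a = sin((1−f)δ)/sin δ ≈ 0.687, b = sin(fδ)/sin δ ≈ 0.687.
p = a·p₁ + b·p₂ ≈ (0.172, 0.298, -0.939); φ = arcsin(p_z) ≈ -69.90°, λ = atan2(p_y, p_x) ≈ 60.00°.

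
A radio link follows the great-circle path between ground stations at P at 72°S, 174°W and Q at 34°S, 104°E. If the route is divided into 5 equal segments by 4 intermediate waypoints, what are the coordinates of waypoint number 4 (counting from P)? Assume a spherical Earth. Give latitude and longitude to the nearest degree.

≈ 44°S, 110°E

Write both endpoints as unit vectors p₁, p₂ with components (cos φ cos λ, cos φ sin λ, sin φ).
The central angle between the endpoints is δ = arccos(p₁·p₂) ≈ 0.967 rad (55.4°).
Interpolate at f = 4/5 with slerp weights a = sin((1−f)δ)/sin δ ≈ 0.234, b = sin(fδ)/sin δ ≈ 0.849.
p = a·p₁ + b·p₂ ≈ (-0.242, 0.675, -0.697); φ = arcsin(p_z) ≈ -44.17°, λ = atan2(p_y, p_x) ≈ 109.72°.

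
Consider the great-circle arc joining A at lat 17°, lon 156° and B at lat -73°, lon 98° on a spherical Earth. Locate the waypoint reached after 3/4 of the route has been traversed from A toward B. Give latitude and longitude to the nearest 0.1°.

≈ lat -53.3°, lon 132.4°

Convert each endpoint to a unit vector on the sphere (x = cos φ cos λ, y = cos φ sin λ, z = sin φ).
The central angle between the endpoints is δ = arccos(p₁·p₂) ≈ 1.703 rad (97.6°).
Interpolate at f = 3/4 with slerp weights a = sin((1−f)δ)/sin δ ≈ 0.417, b = sin(fδ)/sin δ ≈ 0.966.
p = a·p₁ + b·p₂ ≈ (-0.403, 0.442, -0.802); φ = arcsin(p_z) ≈ -53.28°, λ = atan2(p_y, p_x) ≈ 132.40°.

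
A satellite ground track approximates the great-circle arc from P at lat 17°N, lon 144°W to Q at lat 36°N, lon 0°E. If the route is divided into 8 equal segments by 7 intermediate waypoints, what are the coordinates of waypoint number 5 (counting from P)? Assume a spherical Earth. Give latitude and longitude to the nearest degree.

≈ lat 59°N, lon 59°W

The haversine formula gives a central angle δ ≈ 2.042 rad (117.0°) between the endpoints.
Interpolate at f = 5/8 with slerp weights a = sin((1−f)δ)/sin δ ≈ 0.778, b = sin(fδ)/sin δ ≈ 1.074.
p = a·p₁ + b·p₂ ≈ (0.267, -0.437, 0.859); φ = arcsin(p_z) ≈ 59.18°, λ = atan2(p_y, p_x) ≈ -58.58°.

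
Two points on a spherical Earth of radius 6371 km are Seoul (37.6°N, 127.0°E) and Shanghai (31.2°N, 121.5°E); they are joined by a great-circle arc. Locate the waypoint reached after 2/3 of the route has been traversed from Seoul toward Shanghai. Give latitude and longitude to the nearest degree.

Convert each endpoint to a unit vector on the sphere (x = cos φ cos λ, y = cos φ sin λ, z = sin φ).
The central angle between the endpoints is δ = arccos(p₁·p₂) ≈ 0.137 rad (7.8°).
Interpolate at f = 2/3 with slerp weights a = sin((1−f)δ)/sin δ ≈ 0.334, b = sin(fδ)/sin δ ≈ 0.668.
p = a·p₁ + b·p₂ ≈ (-0.458, 0.699, 0.550); φ = arcsin(p_z) ≈ 33.36°, λ = atan2(p_y, p_x) ≈ 123.24°.

≈ (33°N, 123°E)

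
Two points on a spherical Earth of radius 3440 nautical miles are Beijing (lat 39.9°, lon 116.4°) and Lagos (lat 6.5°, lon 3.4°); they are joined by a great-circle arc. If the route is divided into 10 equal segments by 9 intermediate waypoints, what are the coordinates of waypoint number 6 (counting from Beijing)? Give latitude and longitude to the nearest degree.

≈ lat 32°, lon 38°

Write both endpoints as unit vectors p₁, p₂ with components (cos φ cos λ, cos φ sin λ, sin φ).
The central angle between the endpoints is δ = arccos(p₁·p₂) ≈ 1.798 rad (103.0°).
Interpolate at f = 6/10 with slerp weights a = sin((1−f)δ)/sin δ ≈ 0.676, b = sin(fδ)/sin δ ≈ 0.905.
p = a·p₁ + b·p₂ ≈ (0.667, 0.518, 0.536); φ = arcsin(p_z) ≈ 32.42°, λ = atan2(p_y, p_x) ≈ 37.85°.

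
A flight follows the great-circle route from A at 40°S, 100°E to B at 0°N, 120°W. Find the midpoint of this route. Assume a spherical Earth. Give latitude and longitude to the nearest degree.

Write both endpoints as unit vectors p₁, p₂ with components (cos φ cos λ, cos φ sin λ, sin φ).
The central angle between the endpoints is δ = arccos(p₁·p₂) ≈ 2.198 rad (125.9°).
Interpolate at f = 1/2 with slerp weights a = sin((1−f)δ)/sin δ ≈ 1.100, b = sin(fδ)/sin δ ≈ 1.100.
p = a·p₁ + b·p₂ ≈ (-0.696, -0.123, -0.707); φ = arcsin(p_z) ≈ -45.00°, λ = atan2(p_y, p_x) ≈ -170.00°.

≈ 45°S, 170°W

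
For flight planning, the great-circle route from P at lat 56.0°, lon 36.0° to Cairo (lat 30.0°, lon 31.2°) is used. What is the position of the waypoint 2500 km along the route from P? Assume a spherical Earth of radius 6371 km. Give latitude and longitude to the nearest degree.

Convert each endpoint to a unit vector on the sphere (x = cos φ cos λ, y = cos φ sin λ, z = sin φ).
The central angle between the endpoints is δ = arccos(p₁·p₂) ≈ 0.458 rad (26.2°). The total great-circle distance is δ·R ≈ 0.458 × 6371 ≈ 2916 km, so the target fraction is f = 2500/2916 ≈ 0.857.
Interpolate at f ≈ 0.857 with slerp weights a = sin((1−f)δ)/sin δ ≈ 0.148, b = sin(fδ)/sin δ ≈ 0.866.
p = a·p₁ + b·p₂ ≈ (0.708, 0.437, 0.555); φ = arcsin(p_z) ≈ 33.72°, λ = atan2(p_y, p_x) ≈ 31.68°.

≈ lat 34°, lon 32°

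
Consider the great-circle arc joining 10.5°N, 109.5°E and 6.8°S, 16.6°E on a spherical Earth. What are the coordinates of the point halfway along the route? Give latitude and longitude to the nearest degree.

≈ 3°N, 63°E

From cos δ = sin φ₁ sin φ₂ + cos φ₁ cos φ₂ cos Δλ, the central angle is δ ≈ 1.642 rad (94.1°).
Interpolate at f = 1/2 with slerp weights a = sin((1−f)δ)/sin δ ≈ 0.734, b = sin(fδ)/sin δ ≈ 0.734.
p = a·p₁ + b·p₂ ≈ (0.457, 0.888, 0.047); φ = arcsin(p_z) ≈ 2.68°, λ = atan2(p_y, p_x) ≈ 62.75°.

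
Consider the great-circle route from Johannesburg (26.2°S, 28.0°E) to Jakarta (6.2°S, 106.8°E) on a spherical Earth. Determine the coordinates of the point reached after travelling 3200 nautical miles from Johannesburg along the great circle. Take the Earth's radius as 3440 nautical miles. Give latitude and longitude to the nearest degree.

Write both endpoints as unit vectors p₁, p₂ with components (cos φ cos λ, cos φ sin λ, sin φ).
The central angle between the endpoints is δ = arccos(p₁·p₂) ≈ 1.348 rad (77.2°). The total great-circle distance is δ·R ≈ 1.348 × 3440 ≈ 4637 nmi, so the target fraction is f = 3200/4637 ≈ 0.690.
Interpolate at f ≈ 0.690 with slerp weights a = sin((1−f)δ)/sin δ ≈ 0.416, b = sin(fδ)/sin δ ≈ 0.822.
p = a·p₁ + b·p₂ ≈ (0.093, 0.958, -0.272); φ = arcsin(p_z) ≈ -15.81°, λ = atan2(p_y, p_x) ≈ 84.43°.

≈ (16°S, 84°E)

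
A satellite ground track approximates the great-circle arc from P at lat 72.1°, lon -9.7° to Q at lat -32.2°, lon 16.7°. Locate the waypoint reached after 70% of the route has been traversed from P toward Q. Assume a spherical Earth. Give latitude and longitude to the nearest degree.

≈ lat -1°, lon 12°

The haversine formula gives a central angle δ ≈ 1.848 rad (105.9°) between the endpoints.
Interpolate at f = 0.70 with slerp weights a = sin((1−f)δ)/sin δ ≈ 0.548, b = sin(fδ)/sin δ ≈ 1.000.
p = a·p₁ + b·p₂ ≈ (0.977, 0.215, -0.012); φ = arcsin(p_z) ≈ -0.69°, λ = atan2(p_y, p_x) ≈ 12.41°.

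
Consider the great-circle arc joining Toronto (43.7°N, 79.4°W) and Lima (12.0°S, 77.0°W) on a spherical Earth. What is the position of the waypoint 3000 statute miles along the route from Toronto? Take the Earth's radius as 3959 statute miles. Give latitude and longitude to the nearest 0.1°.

Write both endpoints as unit vectors p₁, p₂ with components (cos φ cos λ, cos φ sin λ, sin φ).
The central angle between the endpoints is δ = arccos(p₁·p₂) ≈ 0.973 rad (55.7°). The total great-circle distance is δ·R ≈ 0.973 × 3959 ≈ 3852 mi, so the target fraction is f = 3000/3852 ≈ 0.779.
Interpolate at f ≈ 0.779 with slerp weights a = sin((1−f)δ)/sin δ ≈ 0.258, b = sin(fδ)/sin δ ≈ 0.832.
p = a·p₁ + b·p₂ ≈ (0.217, -0.976, 0.006); φ = arcsin(p_z) ≈ 0.32°, λ = atan2(p_y, p_x) ≈ -77.45°.

≈ 0.3°N, 77.4°W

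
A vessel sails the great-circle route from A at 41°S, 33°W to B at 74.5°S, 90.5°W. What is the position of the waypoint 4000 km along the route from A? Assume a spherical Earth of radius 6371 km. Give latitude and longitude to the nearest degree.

Write both endpoints as unit vectors p₁, p₂ with components (cos φ cos λ, cos φ sin λ, sin φ).
The central angle between the endpoints is δ = arccos(p₁·p₂) ≈ 0.737 rad (42.2°). The total great-circle distance is δ·R ≈ 0.737 × 6371 ≈ 4695 km, so the target fraction is f = 4000/4695 ≈ 0.852.
Interpolate at f ≈ 0.852 with slerp weights a = sin((1−f)δ)/sin δ ≈ 0.162, b = sin(fδ)/sin δ ≈ 0.874.
p = a·p₁ + b·p₂ ≈ (0.100, -0.300, -0.949); φ = arcsin(p_z) ≈ -71.55°, λ = atan2(p_y, p_x) ≈ -71.49°.

≈ 72°S, 71°W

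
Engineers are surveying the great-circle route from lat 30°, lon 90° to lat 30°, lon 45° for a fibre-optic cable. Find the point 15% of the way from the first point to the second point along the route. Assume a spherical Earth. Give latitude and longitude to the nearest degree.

≈ lat 31°, lon 83°

The haversine formula gives a central angle δ ≈ 0.676 rad (38.7°) between the endpoints.
Interpolate at f = 0.15 with slerp weights a = sin((1−f)δ)/sin δ ≈ 0.869, b = sin(fδ)/sin δ ≈ 0.162.
p = a·p₁ + b·p₂ ≈ (0.099, 0.851, 0.515); φ = arcsin(p_z) ≈ 31.01°, λ = atan2(p_y, p_x) ≈ 83.36°.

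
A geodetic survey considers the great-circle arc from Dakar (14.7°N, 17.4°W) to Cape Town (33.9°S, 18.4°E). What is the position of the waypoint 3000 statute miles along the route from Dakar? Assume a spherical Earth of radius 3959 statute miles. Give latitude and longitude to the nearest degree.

From cos δ = sin φ₁ sin φ₂ + cos φ₁ cos φ₂ cos Δλ, the central angle is δ ≈ 1.036 rad (59.4°). The total great-circle distance is δ·R ≈ 1.036 × 3959 ≈ 4102 mi, so the target fraction is f = 3000/4102 ≈ 0.731.
Interpolate at f ≈ 0.731 with slerp weights a = sin((1−f)δ)/sin δ ≈ 0.319, b = sin(fδ)/sin δ ≈ 0.799.
p = a·p₁ + b·p₂ ≈ (0.924, 0.117, -0.365); φ = arcsin(p_z) ≈ -21.38°, λ = atan2(p_y, p_x) ≈ 7.21°.

≈ 21°S, 7°E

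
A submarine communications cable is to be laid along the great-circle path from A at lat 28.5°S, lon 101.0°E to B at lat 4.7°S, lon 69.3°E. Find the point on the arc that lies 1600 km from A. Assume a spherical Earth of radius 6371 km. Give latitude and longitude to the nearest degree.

≈ lat 20°S, lon 88°E

From cos δ = sin φ₁ sin φ₂ + cos φ₁ cos φ₂ cos Δλ, the central angle is δ ≈ 0.669 rad (38.3°). The total great-circle distance is δ·R ≈ 0.669 × 6371 ≈ 4264 km, so the target fraction is f = 1600/4264 ≈ 0.375.
Interpolate at f ≈ 0.375 with slerp weights a = sin((1−f)δ)/sin δ ≈ 0.654, b = sin(fδ)/sin δ ≈ 0.401.
p = a·p₁ + b·p₂ ≈ (0.031, 0.938, -0.345); φ = arcsin(p_z) ≈ -20.19°, λ = atan2(p_y, p_x) ≈ 88.08°.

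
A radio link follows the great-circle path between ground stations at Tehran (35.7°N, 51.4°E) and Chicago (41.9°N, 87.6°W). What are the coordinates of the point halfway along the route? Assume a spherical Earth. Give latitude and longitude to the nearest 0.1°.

≈ 66.3°N, 11.5°W

Write both endpoints as unit vectors p₁, p₂ with components (cos φ cos λ, cos φ sin λ, sin φ).
The central angle between the endpoints is δ = arccos(p₁·p₂) ≈ 1.637 rad (93.8°).
Interpolate at f = 1/2 with slerp weights a = sin((1−f)δ)/sin δ ≈ 0.732, b = sin(fδ)/sin δ ≈ 0.732.
p = a·p₁ + b·p₂ ≈ (0.394, -0.080, 0.916); φ = arcsin(p_z) ≈ 66.32°, λ = atan2(p_y, p_x) ≈ -11.46°.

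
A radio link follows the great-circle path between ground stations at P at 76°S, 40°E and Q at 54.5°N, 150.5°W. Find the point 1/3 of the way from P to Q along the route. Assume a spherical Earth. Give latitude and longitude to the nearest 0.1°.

≈ 50.6°S, 160.9°W

The haversine formula gives a central angle δ ≈ 2.760 rad (158.1°) between the endpoints.
Interpolate at f = 1/3 with slerp weights a = sin((1−f)δ)/sin δ ≈ 2.588, b = sin(fδ)/sin δ ≈ 2.136.
p = a·p₁ + b·p₂ ≈ (-0.600, -0.208, -0.772); φ = arcsin(p_z) ≈ -50.57°, λ = atan2(p_y, p_x) ≈ -160.85°.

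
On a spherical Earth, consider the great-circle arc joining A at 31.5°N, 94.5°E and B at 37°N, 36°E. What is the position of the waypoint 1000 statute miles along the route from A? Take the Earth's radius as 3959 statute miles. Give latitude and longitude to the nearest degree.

≈ 36°N, 78°E

Convert each endpoint to a unit vector on the sphere (x = cos φ cos λ, y = cos φ sin λ, z = sin φ).
The central angle between the endpoints is δ = arccos(p₁·p₂) ≈ 0.836 rad (47.9°). The total great-circle distance is δ·R ≈ 0.836 × 3959 ≈ 3311 mi, so the target fraction is f = 1000/3311 ≈ 0.302.
Interpolate at f ≈ 0.302 with slerp weights a = sin((1−f)δ)/sin δ ≈ 0.743, b = sin(fδ)/sin δ ≈ 0.337.
p = a·p₁ + b·p₂ ≈ (0.168, 0.789, 0.591); φ = arcsin(p_z) ≈ 36.20°, λ = atan2(p_y, p_x) ≈ 77.99°.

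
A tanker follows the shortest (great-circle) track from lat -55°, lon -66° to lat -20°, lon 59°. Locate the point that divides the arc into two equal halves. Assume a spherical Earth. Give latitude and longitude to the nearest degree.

Write both endpoints as unit vectors p₁, p₂ with components (cos φ cos λ, cos φ sin λ, sin φ).
The central angle between the endpoints is δ = arccos(p₁·p₂) ≈ 1.600 rad (91.7°).
Interpolate at f = 1/2 with slerp weights a = sin((1−f)δ)/sin δ ≈ 0.718, b = sin(fδ)/sin δ ≈ 0.718.
p = a·p₁ + b·p₂ ≈ (0.515, 0.202, -0.833); φ = arcsin(p_z) ≈ -56.43°, λ = atan2(p_y, p_x) ≈ 21.43°.

≈ lat -56°, lon 21°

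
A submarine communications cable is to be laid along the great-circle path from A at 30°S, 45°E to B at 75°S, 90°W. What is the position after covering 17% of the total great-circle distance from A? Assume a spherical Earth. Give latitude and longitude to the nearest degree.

≈ 42°S, 42°E

Write both endpoints as unit vectors p₁, p₂ with components (cos φ cos λ, cos φ sin λ, sin φ).
The central angle between the endpoints is δ = arccos(p₁·p₂) ≈ 1.240 rad (71.1°).
Interpolate at f = 0.17 with slerp weights a = sin((1−f)δ)/sin δ ≈ 0.906, b = sin(fδ)/sin δ ≈ 0.221.
p = a·p₁ + b·p₂ ≈ (0.555, 0.498, -0.667); φ = arcsin(p_z) ≈ -41.82°, λ = atan2(p_y, p_x) ≈ 41.89°.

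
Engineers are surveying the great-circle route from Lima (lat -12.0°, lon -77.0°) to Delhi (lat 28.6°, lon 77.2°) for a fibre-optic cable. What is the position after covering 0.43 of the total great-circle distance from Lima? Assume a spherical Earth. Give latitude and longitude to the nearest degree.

The haversine formula gives a central angle δ ≈ 2.632 rad (150.8°) between the endpoints.
Interpolate at f = 0.43 with slerp weights a = sin((1−f)δ)/sin δ ≈ 2.043, b = sin(fδ)/sin δ ≈ 1.854.
p = a·p₁ + b·p₂ ≈ (0.810, -0.360, 0.463); φ = arcsin(p_z) ≈ 27.56°, λ = atan2(p_y, p_x) ≈ -23.96°.

≈ lat 28°, lon -24°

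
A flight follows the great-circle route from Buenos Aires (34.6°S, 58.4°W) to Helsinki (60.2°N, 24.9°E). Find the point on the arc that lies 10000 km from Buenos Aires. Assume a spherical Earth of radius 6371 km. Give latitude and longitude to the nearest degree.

From cos δ = sin φ₁ sin φ₂ + cos φ₁ cos φ₂ cos Δλ, the central angle is δ ≈ 2.032 rad (116.4°). The total great-circle distance is δ·R ≈ 2.032 × 6371 ≈ 12946 km, so the target fraction is f = 10000/12946 ≈ 0.772.
Interpolate at f ≈ 0.772 with slerp weights a = sin((1−f)δ)/sin δ ≈ 0.498, b = sin(fδ)/sin δ ≈ 1.117.
p = a·p₁ + b·p₂ ≈ (0.718, -0.116, 0.686); φ = arcsin(p_z) ≈ 43.33°, λ = atan2(p_y, p_x) ≈ -9.14°.

≈ (43°N, 9°W)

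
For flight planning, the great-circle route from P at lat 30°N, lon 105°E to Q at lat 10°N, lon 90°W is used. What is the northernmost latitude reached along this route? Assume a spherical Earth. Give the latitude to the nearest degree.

The great circle lies in the plane with unit normal n̂ = (p₁ × p₂)/|p₁ × p₂|.
Here n̂_z ≈ +0.327; the vertex latitude is φ_max = arccos|n̂_z| ≈ 70.9°.
Check via Clairaut: cos φ_max = |cos φ₁| · sin C = cos(30.0°)·sin(22.2°) ≈ 0.327, again giving ≈ 70.9°.

≈ 71°N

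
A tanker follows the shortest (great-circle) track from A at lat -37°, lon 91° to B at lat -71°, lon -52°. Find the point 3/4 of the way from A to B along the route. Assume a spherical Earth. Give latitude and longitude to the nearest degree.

≈ lat -80°, lon 13°

Write both endpoints as unit vectors p₁, p₂ with components (cos φ cos λ, cos φ sin λ, sin φ).
The central angle between the endpoints is δ = arccos(p₁·p₂) ≈ 1.201 rad (68.8°).
Interpolate at f = 3/4 with slerp weights a = sin((1−f)δ)/sin δ ≈ 0.317, b = sin(fδ)/sin δ ≈ 0.841.
p = a·p₁ + b·p₂ ≈ (0.164, 0.038, -0.986); φ = arcsin(p_z) ≈ -80.31°, λ = atan2(p_y, p_x) ≈ 12.92°.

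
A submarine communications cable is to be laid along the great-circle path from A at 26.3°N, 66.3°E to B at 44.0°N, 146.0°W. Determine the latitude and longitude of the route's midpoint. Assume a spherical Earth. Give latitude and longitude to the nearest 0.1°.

Write both endpoints as unit vectors p₁, p₂ with components (cos φ cos λ, cos φ sin λ, sin φ).
The central angle between the endpoints is δ = arccos(p₁·p₂) ≈ 1.810 rad (103.7°).
Interpolate at f = 1/2 with slerp weights a = sin((1−f)δ)/sin δ ≈ 0.810, b = sin(fδ)/sin δ ≈ 0.810.
p = a·p₁ + b·p₂ ≈ (-0.191, 0.339, 0.921); φ = arcsin(p_z) ≈ 67.10°, λ = atan2(p_y, p_x) ≈ 119.41°.

≈ 67.1°N, 119.4°E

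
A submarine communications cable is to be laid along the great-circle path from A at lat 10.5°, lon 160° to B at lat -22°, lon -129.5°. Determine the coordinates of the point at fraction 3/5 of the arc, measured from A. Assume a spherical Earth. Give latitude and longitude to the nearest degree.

≈ lat -10°, lon -159°

Convert each endpoint to a unit vector on the sphere (x = cos φ cos λ, y = cos φ sin λ, z = sin φ).
The central angle between the endpoints is δ = arccos(p₁·p₂) ≈ 1.332 rad (76.3°).
Interpolate at f = 3/5 with slerp weights a = sin((1−f)δ)/sin δ ≈ 0.523, b = sin(fδ)/sin δ ≈ 0.738.
p = a·p₁ + b·p₂ ≈ (-0.918, -0.352, -0.181); φ = arcsin(p_z) ≈ -10.43°, λ = atan2(p_y, p_x) ≈ -159.02°.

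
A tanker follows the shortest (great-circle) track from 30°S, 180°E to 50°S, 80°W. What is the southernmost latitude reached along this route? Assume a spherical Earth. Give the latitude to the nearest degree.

The great circle lies in the plane with unit normal n̂ = (p₁ × p₂)/|p₁ × p₂|.
Here n̂_z ≈ +0.572; the vertex latitude is φ_max = arccos|n̂_z| ≈ 55.1°.

≈ 55°S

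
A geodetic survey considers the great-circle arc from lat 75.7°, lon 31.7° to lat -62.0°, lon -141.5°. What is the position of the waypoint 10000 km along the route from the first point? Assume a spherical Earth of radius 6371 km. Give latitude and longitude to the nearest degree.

≈ lat 14°, lon -135°

Convert each endpoint to a unit vector on the sphere (x = cos φ cos λ, y = cos φ sin λ, z = sin φ).
The central angle between the endpoints is δ = arccos(p₁·p₂) ≈ 2.899 rad (166.1°). The total great-circle distance is δ·R ≈ 2.899 × 6371 ≈ 18470 km, so the target fraction is f = 10000/18470 ≈ 0.541.
Interpolate at f ≈ 0.541 with slerp weights a = sin((1−f)δ)/sin δ ≈ 4.043, b = sin(fδ)/sin δ ≈ 4.164.
p = a·p₁ + b·p₂ ≈ (-0.680, -0.692, 0.241); φ = arcsin(p_z) ≈ 13.97°, λ = atan2(p_y, p_x) ≈ -134.50°.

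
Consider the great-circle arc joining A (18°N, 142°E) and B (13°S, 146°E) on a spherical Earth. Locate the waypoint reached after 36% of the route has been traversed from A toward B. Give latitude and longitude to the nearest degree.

From cos δ = sin φ₁ sin φ₂ + cos φ₁ cos φ₂ cos Δλ, the central angle is δ ≈ 0.545 rad (31.3°).
Interpolate at f = 0.36 with slerp weights a = sin((1−f)δ)/sin δ ≈ 0.659, b = sin(fδ)/sin δ ≈ 0.376.
p = a·p₁ + b·p₂ ≈ (-0.798, 0.591, 0.119); φ = arcsin(p_z) ≈ 6.84°, λ = atan2(p_y, p_x) ≈ 143.48°.

≈ (7°N, 143°E)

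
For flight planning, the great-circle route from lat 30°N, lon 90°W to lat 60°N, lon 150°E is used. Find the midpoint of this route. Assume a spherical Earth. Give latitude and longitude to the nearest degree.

Write both endpoints as unit vectors p₁, p₂ with components (cos φ cos λ, cos φ sin λ, sin φ).
The central angle between the endpoints is δ = arccos(p₁·p₂) ≈ 1.353 rad (77.5°).
Interpolate at f = 1/2 with slerp weights a = sin((1−f)δ)/sin δ ≈ 0.641, b = sin(fδ)/sin δ ≈ 0.641.
p = a·p₁ + b·p₂ ≈ (-0.278, -0.395, 0.876); φ = arcsin(p_z) ≈ 61.14°, λ = atan2(p_y, p_x) ≈ -125.10°.

≈ lat 61°N, lon 125°W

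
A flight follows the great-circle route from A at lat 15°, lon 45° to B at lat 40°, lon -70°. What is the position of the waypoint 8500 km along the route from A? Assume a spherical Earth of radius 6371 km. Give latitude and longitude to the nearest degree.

≈ lat 47°, lon -41°

The haversine formula gives a central angle δ ≈ 1.718 rad (98.4°) between the endpoints. The total great-circle distance is δ·R ≈ 1.718 × 6371 ≈ 10943 km, so the target fraction is f = 8500/10943 ≈ 0.777.
Interpolate at f ≈ 0.777 with slerp weights a = sin((1−f)δ)/sin δ ≈ 0.378, b = sin(fδ)/sin δ ≈ 0.983.
p = a·p₁ + b·p₂ ≈ (0.516, -0.449, 0.730); φ = arcsin(p_z) ≈ 46.85°, λ = atan2(p_y, p_x) ≈ -41.04°.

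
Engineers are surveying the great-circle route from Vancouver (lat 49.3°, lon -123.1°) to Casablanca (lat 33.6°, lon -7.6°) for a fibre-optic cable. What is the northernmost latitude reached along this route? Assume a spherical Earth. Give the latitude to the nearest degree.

The great circle lies in the plane with unit normal n̂ = (p₁ × p₂)/|p₁ × p₂|.
Here n̂_z ≈ +0.499; the vertex latitude is φ_max = arccos|n̂_z| ≈ 60.1°.

≈ 60°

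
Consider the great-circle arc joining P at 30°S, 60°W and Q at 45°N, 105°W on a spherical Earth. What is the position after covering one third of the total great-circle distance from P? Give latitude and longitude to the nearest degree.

Write both endpoints as unit vectors p₁, p₂ with components (cos φ cos λ, cos φ sin λ, sin φ).
The central angle between the endpoints is δ = arccos(p₁·p₂) ≈ 1.491 rad (85.4°).
Interpolate at f = 1/3 with slerp weights a = sin((1−f)δ)/sin δ ≈ 0.841, b = sin(fδ)/sin δ ≈ 0.478.
p = a·p₁ + b·p₂ ≈ (0.277, -0.957, -0.082); φ = arcsin(p_z) ≈ -4.72°, λ = atan2(p_y, p_x) ≈ -73.89°.

≈ 5°S, 74°W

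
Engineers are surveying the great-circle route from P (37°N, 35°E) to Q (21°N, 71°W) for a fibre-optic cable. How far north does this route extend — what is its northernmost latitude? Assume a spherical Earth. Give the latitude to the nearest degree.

≈ 44°N

The great circle lies in the plane with unit normal n̂ = (p₁ × p₂)/|p₁ × p₂|.
Here n̂_z ≈ -0.717; the vertex latitude is φ_max = arccos|n̂_z| ≈ 44.2°.
Check via Clairaut: cos φ_max = |cos φ₁| · sin C = cos(37.0°)·sin(63.8°) ≈ 0.717, again giving ≈ 44.2°.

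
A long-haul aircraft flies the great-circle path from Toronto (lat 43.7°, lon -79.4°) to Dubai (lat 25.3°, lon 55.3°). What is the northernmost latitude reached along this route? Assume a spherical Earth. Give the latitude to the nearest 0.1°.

≈ 61.9°

The great circle lies in the plane with unit normal n̂ = (p₁ × p₂)/|p₁ × p₂|.
Here n̂_z ≈ +0.471; the vertex latitude is φ_max = arccos|n̂_z| ≈ 61.9°.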